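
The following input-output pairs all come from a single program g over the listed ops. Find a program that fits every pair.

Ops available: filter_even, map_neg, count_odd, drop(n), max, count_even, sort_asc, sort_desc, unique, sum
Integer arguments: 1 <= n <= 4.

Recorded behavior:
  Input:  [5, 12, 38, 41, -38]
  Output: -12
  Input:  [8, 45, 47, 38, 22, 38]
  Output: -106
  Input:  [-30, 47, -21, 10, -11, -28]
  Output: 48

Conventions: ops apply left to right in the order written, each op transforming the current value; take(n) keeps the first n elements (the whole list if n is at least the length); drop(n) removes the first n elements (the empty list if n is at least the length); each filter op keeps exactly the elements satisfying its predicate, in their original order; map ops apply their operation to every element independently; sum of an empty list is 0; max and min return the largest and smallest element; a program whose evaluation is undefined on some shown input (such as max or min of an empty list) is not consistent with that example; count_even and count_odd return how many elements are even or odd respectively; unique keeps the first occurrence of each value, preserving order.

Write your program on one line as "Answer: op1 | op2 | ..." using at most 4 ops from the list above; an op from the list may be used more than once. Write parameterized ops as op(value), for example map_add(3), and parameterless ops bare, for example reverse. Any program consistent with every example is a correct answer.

map_neg | filter_even | sum

Check, running the answer program on each example:
  [5, 12, 38, 41, -38] -> [-5, -12, -38, -41, 38] -> [-12, -38, 38] -> -12
  [8, 45, 47, 38, 22, 38] -> [-8, -45, -47, -38, -22, -38] -> [-8, -38, -22, -38] -> -106
  [-30, 47, -21, 10, -11, -28] -> [30, -47, 21, -10, 11, 28] -> [30, -10, 28] -> 48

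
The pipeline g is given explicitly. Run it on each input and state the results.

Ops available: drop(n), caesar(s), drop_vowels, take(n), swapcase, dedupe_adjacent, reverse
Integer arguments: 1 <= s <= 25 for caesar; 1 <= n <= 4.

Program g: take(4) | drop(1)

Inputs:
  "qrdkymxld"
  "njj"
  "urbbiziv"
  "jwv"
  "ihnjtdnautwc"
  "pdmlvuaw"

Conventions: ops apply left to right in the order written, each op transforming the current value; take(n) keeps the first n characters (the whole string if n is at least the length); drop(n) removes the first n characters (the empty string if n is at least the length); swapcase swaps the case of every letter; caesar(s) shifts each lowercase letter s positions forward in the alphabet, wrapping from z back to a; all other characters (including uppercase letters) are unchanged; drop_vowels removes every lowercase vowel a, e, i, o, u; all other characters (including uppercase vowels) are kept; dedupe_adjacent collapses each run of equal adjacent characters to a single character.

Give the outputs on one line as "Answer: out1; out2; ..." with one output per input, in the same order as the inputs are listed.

"rdk"; "jj"; "rbb"; "wv"; "hnj"; "dml"

Execution, op by op:
  "qrdkymxld" -> "qrdk" -> "rdk"
  "njj" -> "njj" -> "jj"
  "urbbiziv" -> "urbb" -> "rbb"
  "jwv" -> "jwv" -> "wv"
  "ihnjtdnautwc" -> "ihnj" -> "hnj"
  "pdmlvuaw" -> "pdml" -> "dml"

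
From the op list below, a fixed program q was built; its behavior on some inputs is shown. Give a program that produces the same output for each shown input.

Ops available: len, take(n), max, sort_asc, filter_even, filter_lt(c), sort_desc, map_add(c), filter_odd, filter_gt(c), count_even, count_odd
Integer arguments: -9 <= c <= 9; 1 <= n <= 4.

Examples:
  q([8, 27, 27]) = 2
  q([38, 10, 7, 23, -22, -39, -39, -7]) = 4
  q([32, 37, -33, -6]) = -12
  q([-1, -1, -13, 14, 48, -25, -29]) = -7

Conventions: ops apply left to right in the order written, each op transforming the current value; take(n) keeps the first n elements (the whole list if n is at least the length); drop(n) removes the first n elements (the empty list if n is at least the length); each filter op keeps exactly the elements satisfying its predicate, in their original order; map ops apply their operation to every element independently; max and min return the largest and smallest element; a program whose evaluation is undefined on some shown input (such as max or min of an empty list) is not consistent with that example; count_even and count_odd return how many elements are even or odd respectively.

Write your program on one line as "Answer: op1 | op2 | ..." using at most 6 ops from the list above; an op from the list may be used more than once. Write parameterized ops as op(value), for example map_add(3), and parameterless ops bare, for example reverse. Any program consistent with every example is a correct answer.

map_add(-6) | take(4) | sort_desc | filter_lt(7) | max

Check, running the answer program on each example:
  [8, 27, 27] -> [2, 21, 21] -> [2, 21, 21] -> [21, 21, 2] -> [2] -> 2
  [38, 10, 7, 23, -22, -39, -39, -7] -> [32, 4, 1, 17, -28, -45, -45, -13] -> [32, 4, 1, 17] -> [32, 17, 4, 1] -> [4, 1] -> 4
  [32, 37, -33, -6] -> [26, 31, -39, -12] -> [26, 31, -39, -12] -> [31, 26, -12, -39] -> [-12, -39] -> -12
  [-1, -1, -13, 14, 48, -25, -29] -> [-7, -7, -19, 8, 42, -31, -35] -> [-7, -7, -19, 8] -> [8, -7, -7, -19] -> [-7, -7, -19] -> -7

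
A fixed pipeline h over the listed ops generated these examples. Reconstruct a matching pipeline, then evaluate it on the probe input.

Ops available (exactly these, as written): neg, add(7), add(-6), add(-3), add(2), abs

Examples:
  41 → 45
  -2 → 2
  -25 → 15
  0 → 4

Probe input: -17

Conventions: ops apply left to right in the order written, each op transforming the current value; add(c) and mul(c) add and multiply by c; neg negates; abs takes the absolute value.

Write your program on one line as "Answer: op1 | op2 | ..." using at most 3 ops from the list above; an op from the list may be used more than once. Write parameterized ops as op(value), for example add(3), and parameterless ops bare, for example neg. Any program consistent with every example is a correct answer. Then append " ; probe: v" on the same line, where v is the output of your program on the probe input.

add(7) | abs | add(-3) ; probe: 7

Check, running the answer program on each example:
  41 -> 48 -> 48 -> 45
  -2 -> 5 -> 5 -> 2
  -25 -> -18 -> 18 -> 15
  0 -> 7 -> 7 -> 4
  probe: -17 -> -10 -> 10 -> 7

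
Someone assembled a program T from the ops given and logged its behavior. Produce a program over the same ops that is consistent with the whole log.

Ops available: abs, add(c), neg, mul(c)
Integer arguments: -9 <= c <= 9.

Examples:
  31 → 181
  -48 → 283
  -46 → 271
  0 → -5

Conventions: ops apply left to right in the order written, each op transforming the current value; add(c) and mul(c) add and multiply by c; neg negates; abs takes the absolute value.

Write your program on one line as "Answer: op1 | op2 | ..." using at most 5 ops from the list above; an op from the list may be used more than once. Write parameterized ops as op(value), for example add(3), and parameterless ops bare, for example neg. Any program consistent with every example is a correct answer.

neg | mul(-6) | abs | add(-5)

Check, running the answer program on each example:
  31 -> -31 -> 186 -> 186 -> 181
  -48 -> 48 -> -288 -> 288 -> 283
  -46 -> 46 -> -276 -> 276 -> 271
  0 -> 0 -> 0 -> 0 -> -5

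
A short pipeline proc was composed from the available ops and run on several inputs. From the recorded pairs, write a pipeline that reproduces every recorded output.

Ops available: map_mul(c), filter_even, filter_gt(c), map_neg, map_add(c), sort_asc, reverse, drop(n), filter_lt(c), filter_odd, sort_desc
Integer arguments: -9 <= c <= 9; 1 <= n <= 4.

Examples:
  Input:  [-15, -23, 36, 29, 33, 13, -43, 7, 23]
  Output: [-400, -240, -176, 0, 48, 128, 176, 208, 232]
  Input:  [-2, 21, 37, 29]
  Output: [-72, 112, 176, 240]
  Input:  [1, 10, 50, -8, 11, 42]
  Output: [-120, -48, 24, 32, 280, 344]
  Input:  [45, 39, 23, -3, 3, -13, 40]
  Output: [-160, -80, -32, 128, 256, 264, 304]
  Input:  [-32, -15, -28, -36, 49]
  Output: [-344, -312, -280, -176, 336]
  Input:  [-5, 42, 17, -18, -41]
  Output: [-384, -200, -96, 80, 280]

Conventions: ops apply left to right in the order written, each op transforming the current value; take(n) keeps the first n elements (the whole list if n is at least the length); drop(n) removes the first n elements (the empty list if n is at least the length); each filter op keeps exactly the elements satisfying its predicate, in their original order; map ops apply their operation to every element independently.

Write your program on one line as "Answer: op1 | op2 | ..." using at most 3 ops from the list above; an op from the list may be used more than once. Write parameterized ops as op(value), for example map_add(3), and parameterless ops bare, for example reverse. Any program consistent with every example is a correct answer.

map_add(-7) | map_mul(8) | sort_asc

Check, running the answer program on each example:
  [-15, -23, 36, 29, 33, 13, -43, 7, 23] -> [-22, -30, 29, 22, 26, 6, -50, 0, 16] -> [-176, -240, 232, 176, 208, 48, -400, 0, 128] -> [-400, -240, -176, 0, 48, 128, 176, 208, 232]
  [-2, 21, 37, 29] -> [-9, 14, 30, 22] -> [-72, 112, 240, 176] -> [-72, 112, 176, 240]
  [1, 10, 50, -8, 11, 42] -> [-6, 3, 43, -15, 4, 35] -> [-48, 24, 344, -120, 32, 280] -> [-120, -48, 24, 32, 280, 344]
  [45, 39, 23, -3, 3, -13, 40] -> [38, 32, 16, -10, -4, -20, 33] -> [304, 256, 128, -80, -32, -160, 264] -> [-160, -80, -32, 128, 256, 264, 304]
  [-32, -15, -28, -36, 49] -> [-39, -22, -35, -43, 42] -> [-312, -176, -280, -344, 336] -> [-344, -312, -280, -176, 336]
  [-5, 42, 17, -18, -41] -> [-12, 35, 10, -25, -48] -> [-96, 280, 80, -200, -384] -> [-384, -200, -96, 80, 280]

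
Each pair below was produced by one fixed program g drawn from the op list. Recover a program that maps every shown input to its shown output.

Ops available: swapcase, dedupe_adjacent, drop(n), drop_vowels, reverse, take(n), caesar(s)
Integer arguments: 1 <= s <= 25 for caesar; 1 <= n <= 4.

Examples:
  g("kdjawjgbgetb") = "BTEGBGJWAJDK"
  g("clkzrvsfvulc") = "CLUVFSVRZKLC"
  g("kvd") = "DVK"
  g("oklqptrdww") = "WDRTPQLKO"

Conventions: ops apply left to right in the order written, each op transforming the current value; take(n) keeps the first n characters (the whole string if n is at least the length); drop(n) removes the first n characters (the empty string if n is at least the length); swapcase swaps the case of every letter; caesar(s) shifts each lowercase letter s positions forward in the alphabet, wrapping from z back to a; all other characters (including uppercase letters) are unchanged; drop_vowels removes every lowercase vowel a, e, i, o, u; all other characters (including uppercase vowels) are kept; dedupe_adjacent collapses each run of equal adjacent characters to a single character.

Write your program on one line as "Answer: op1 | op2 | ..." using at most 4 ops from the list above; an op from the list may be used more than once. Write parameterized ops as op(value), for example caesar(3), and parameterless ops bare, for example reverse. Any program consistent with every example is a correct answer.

reverse | dedupe_adjacent | swapcase

Check, running the answer program on each example:
  "kdjawjgbgetb" -> "btegbgjwajdk" -> "btegbgjwajdk" -> "BTEGBGJWAJDK"
  "clkzrvsfvulc" -> "cluvfsvrzklc" -> "cluvfsvrzklc" -> "CLUVFSVRZKLC"
  "kvd" -> "dvk" -> "dvk" -> "DVK"
  "oklqptrdww" -> "wwdrtpqlko" -> "wdrtpqlko" -> "WDRTPQLKO"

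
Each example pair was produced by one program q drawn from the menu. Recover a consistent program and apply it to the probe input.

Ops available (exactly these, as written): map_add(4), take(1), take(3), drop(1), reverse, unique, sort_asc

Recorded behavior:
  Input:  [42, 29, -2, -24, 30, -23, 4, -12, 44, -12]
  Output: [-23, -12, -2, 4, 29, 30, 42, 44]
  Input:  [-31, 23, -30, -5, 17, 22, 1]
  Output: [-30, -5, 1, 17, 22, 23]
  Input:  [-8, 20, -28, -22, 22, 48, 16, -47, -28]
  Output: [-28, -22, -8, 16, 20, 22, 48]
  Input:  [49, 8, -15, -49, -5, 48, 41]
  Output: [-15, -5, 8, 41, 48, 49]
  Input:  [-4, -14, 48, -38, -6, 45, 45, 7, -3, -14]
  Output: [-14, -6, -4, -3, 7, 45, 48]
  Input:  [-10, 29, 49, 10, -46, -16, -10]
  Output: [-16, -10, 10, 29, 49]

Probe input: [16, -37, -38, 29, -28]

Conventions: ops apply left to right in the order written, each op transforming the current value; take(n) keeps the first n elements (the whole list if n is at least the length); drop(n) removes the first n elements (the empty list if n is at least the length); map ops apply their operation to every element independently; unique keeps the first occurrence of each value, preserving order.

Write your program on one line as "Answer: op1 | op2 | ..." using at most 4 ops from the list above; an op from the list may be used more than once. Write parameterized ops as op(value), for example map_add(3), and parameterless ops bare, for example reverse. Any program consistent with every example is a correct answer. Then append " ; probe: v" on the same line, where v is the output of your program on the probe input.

sort_asc | unique | drop(1) ; probe: [-37, -28, 16, 29]

Check, running the answer program on each example:
  [42, 29, -2, -24, 30, -23, 4, -12, 44, -12] -> [-24, -23, -12, -12, -2, 4, 29, 30, 42, 44] -> [-24, -23, -12, -2, 4, 29, 30, 42, 44] -> [-23, -12, -2, 4, 29, 30, 42, 44]
  [-31, 23, -30, -5, 17, 22, 1] -> [-31, -30, -5, 1, 17, 22, 23] -> [-31, -30, -5, 1, 17, 22, 23] -> [-30, -5, 1, 17, 22, 23]
  [-8, 20, -28, -22, 22, 48, 16, -47, -28] -> [-47, -28, -28, -22, -8, 16, 20, 22, 48] -> [-47, -28, -22, -8, 16, 20, 22, 48] -> [-28, -22, -8, 16, 20, 22, 48]
  [49, 8, -15, -49, -5, 48, 41] -> [-49, -15, -5, 8, 41, 48, 49] -> [-49, -15, -5, 8, 41, 48, 49] -> [-15, -5, 8, 41, 48, 49]
  [-4, -14, 48, -38, -6, 45, 45, 7, -3, -14] -> [-38, -14, -14, -6, -4, -3, 7, 45, 45, 48] -> [-38, -14, -6, -4, -3, 7, 45, 48] -> [-14, -6, -4, -3, 7, 45, 48]
  [-10, 29, 49, 10, -46, -16, -10] -> [-46, -16, -10, -10, 10, 29, 49] -> [-46, -16, -10, 10, 29, 49] -> [-16, -10, 10, 29, 49]
  probe: [16, -37, -38, 29, -28] -> [-38, -37, -28, 16, 29] -> [-38, -37, -28, 16, 29] -> [-37, -28, 16, 29]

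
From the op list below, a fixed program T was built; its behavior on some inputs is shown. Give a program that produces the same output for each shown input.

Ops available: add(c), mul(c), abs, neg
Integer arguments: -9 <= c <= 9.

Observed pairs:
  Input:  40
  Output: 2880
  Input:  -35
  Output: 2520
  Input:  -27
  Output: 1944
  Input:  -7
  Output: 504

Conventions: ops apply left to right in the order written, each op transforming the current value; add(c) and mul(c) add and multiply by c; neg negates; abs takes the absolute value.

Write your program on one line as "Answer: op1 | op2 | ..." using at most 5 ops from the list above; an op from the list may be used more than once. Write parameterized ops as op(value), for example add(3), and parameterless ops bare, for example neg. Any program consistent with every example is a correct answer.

neg | mul(9) | abs | mul(-8) | neg

Check, running the answer program on each example:
  40 -> -40 -> -360 -> 360 -> -2880 -> 2880
  -35 -> 35 -> 315 -> 315 -> -2520 -> 2520
  -27 -> 27 -> 243 -> 243 -> -1944 -> 1944
  -7 -> 7 -> 63 -> 63 -> -504 -> 504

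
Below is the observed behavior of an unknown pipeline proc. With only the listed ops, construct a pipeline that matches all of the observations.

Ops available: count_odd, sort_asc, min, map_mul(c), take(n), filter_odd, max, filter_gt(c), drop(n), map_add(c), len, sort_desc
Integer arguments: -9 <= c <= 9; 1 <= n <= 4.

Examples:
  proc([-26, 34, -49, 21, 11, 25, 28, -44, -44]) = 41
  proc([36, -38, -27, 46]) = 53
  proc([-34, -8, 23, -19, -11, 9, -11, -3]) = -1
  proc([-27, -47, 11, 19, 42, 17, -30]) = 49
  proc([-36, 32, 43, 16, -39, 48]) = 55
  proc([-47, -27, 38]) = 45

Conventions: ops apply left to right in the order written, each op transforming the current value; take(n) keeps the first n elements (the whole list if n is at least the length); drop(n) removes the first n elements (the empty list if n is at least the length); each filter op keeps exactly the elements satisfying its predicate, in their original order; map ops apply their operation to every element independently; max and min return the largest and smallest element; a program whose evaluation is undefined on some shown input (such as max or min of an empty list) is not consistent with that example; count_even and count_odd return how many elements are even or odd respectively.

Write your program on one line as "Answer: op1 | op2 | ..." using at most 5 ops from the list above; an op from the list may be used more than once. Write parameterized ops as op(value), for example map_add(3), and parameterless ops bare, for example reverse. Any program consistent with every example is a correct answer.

sort_desc | map_add(7) | filter_odd | filter_gt(-8) | max

Check, running the answer program on each example:
  [-26, 34, -49, 21, 11, 25, 28, -44, -44] -> [34, 28, 25, 21, 11, -26, -44, -44, -49] -> [41, 35, 32, 28, 18, -19, -37, -37, -42] -> [41, 35, -19, -37, -37] -> [41, 35] -> 41
  [36, -38, -27, 46] -> [46, 36, -27, -38] -> [53, 43, -20, -31] -> [53, 43, -31] -> [53, 43] -> 53
  [-34, -8, 23, -19, -11, 9, -11, -3] -> [23, 9, -3, -8, -11, -11, -19, -34] -> [30, 16, 4, -1, -4, -4, -12, -27] -> [-1, -27] -> [-1] -> -1
  [-27, -47, 11, 19, 42, 17, -30] -> [42, 19, 17, 11, -27, -30, -47] -> [49, 26, 24, 18, -20, -23, -40] -> [49, -23] -> [49] -> 49
  [-36, 32, 43, 16, -39, 48] -> [48, 43, 32, 16, -36, -39] -> [55, 50, 39, 23, -29, -32] -> [55, 39, 23, -29] -> [55, 39, 23] -> 55
  [-47, -27, 38] -> [38, -27, -47] -> [45, -20, -40] -> [45] -> [45] -> 45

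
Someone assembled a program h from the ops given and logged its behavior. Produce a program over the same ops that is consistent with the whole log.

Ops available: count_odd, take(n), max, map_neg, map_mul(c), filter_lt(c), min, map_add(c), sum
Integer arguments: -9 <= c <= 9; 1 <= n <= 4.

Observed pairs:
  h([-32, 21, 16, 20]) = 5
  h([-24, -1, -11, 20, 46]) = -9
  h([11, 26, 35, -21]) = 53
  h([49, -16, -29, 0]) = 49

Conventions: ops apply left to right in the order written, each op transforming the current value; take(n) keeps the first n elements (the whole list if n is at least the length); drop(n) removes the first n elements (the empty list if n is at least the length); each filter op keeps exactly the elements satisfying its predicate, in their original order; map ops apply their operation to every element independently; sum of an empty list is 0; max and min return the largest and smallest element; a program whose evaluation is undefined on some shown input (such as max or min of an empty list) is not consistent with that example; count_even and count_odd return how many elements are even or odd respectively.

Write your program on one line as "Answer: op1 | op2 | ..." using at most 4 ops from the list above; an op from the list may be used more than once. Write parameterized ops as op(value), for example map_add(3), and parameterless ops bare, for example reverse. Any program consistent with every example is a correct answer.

take(2) | map_add(8) | sum

Check, running the answer program on each example:
  [-32, 21, 16, 20] -> [-32, 21] -> [-24, 29] -> 5
  [-24, -1, -11, 20, 46] -> [-24, -1] -> [-16, 7] -> -9
  [11, 26, 35, -21] -> [11, 26] -> [19, 34] -> 53
  [49, -16, -29, 0] -> [49, -16] -> [57, -8] -> 49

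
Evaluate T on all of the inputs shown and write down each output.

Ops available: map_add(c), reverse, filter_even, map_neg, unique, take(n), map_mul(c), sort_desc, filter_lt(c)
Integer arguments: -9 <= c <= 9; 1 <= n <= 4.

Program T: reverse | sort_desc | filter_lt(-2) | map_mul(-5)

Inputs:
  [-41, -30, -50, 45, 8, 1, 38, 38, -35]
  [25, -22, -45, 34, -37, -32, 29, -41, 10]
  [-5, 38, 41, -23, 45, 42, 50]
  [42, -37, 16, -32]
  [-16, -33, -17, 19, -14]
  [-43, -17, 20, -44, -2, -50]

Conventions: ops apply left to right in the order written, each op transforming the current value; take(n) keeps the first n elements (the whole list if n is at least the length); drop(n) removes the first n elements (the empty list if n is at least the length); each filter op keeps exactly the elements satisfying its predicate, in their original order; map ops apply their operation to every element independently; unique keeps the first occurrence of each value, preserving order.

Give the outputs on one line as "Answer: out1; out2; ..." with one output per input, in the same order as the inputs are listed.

Execution, op by op:
  [-41, -30, -50, 45, 8, 1, 38, 38, -35] -> [-35, 38, 38, 1, 8, 45, -50, -30, -41] -> [45, 38, 38, 8, 1, -30, -35, -41, -50] -> [-30, -35, -41, -50] -> [150, 175, 205, 250]
  [25, -22, -45, 34, -37, -32, 29, -41, 10] -> [10, -41, 29, -32, -37, 34, -45, -22, 25] -> [34, 29, 25, 10, -22, -32, -37, -41, -45] -> [-22, -32, -37, -41, -45] -> [110, 160, 185, 205, 225]
  [-5, 38, 41, -23, 45, 42, 50] -> [50, 42, 45, -23, 41, 38, -5] -> [50, 45, 42, 41, 38, -5, -23] -> [-5, -23] -> [25, 115]
  [42, -37, 16, -32] -> [-32, 16, -37, 42] -> [42, 16, -32, -37] -> [-32, -37] -> [160, 185]
  [-16, -33, -17, 19, -14] -> [-14, 19, -17, -33, -16] -> [19, -14, -16, -17, -33] -> [-14, -16, -17, -33] -> [70, 80, 85, 165]
  [-43, -17, 20, -44, -2, -50] -> [-50, -2, -44, 20, -17, -43] -> [20, -2, -17, -43, -44, -50] -> [-17, -43, -44, -50] -> [85, 215, 220, 250]

[150, 175, 205, 250]; [110, 160, 185, 205, 225]; [25, 115]; [160, 185]; [70, 80, 85, 165]; [85, 215, 220, 250]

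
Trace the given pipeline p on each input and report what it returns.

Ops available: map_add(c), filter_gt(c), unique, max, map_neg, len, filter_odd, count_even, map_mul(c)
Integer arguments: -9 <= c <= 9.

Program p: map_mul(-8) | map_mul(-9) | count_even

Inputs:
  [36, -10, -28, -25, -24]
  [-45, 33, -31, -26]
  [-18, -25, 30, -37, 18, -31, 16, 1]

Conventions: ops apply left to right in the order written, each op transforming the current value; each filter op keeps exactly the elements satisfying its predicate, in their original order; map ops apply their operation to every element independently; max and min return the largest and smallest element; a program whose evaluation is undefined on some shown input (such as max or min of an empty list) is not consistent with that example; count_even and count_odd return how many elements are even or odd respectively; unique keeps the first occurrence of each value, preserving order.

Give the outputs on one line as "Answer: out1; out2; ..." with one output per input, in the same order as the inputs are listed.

Execution, op by op:
  [36, -10, -28, -25, -24] -> [-288, 80, 224, 200, 192] -> [2592, -720, -2016, -1800, -1728] -> 5
  [-45, 33, -31, -26] -> [360, -264, 248, 208] -> [-3240, 2376, -2232, -1872] -> 4
  [-18, -25, 30, -37, 18, -31, 16, 1] -> [144, 200, -240, 296, -144, 248, -128, -8] -> [-1296, -1800, 2160, -2664, 1296, -2232, 1152, 72] -> 8

5; 4; 8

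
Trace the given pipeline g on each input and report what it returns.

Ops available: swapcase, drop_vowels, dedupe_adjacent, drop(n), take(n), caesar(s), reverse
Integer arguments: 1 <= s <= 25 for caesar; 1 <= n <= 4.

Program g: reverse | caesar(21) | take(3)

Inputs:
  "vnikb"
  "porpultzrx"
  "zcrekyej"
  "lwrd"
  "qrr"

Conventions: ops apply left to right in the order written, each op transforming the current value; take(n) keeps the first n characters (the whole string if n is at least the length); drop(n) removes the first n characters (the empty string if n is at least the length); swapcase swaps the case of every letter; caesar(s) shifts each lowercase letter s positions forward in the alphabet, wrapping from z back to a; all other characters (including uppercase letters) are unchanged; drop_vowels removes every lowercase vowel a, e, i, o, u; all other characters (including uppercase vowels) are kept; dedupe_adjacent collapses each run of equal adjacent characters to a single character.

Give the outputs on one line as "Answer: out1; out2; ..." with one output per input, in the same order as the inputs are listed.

"wfd"; "smu"; "ezt"; "ymr"; "mml"

Execution, op by op:
  "vnikb" -> "bkinv" -> "wfdiq" -> "wfd"
  "porpultzrx" -> "xrztluprop" -> "smuogpkmjk" -> "smu"
  "zcrekyej" -> "jeykercz" -> "eztfzmxu" -> "ezt"
  "lwrd" -> "drwl" -> "ymrg" -> "ymr"
  "qrr" -> "rrq" -> "mml" -> "mml"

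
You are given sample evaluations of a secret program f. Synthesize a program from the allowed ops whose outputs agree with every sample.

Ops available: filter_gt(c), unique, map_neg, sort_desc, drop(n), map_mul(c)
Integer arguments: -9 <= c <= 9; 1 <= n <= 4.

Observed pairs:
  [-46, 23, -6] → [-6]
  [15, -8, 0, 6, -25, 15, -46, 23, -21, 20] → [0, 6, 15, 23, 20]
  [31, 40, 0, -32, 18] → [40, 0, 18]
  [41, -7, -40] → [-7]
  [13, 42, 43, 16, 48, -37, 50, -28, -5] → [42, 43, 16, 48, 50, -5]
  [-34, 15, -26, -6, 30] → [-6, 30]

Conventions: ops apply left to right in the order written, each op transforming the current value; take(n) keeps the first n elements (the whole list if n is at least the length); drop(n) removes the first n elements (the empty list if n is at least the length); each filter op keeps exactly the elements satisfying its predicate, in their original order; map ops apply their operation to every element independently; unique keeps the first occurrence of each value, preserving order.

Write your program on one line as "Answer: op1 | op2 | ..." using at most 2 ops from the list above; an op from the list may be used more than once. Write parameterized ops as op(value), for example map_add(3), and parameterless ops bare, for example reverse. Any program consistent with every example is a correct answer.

filter_gt(-8) | drop(1)

Check, running the answer program on each example:
  [-46, 23, -6] -> [23, -6] -> [-6]
  [15, -8, 0, 6, -25, 15, -46, 23, -21, 20] -> [15, 0, 6, 15, 23, 20] -> [0, 6, 15, 23, 20]
  [31, 40, 0, -32, 18] -> [31, 40, 0, 18] -> [40, 0, 18]
  [41, -7, -40] -> [41, -7] -> [-7]
  [13, 42, 43, 16, 48, -37, 50, -28, -5] -> [13, 42, 43, 16, 48, 50, -5] -> [42, 43, 16, 48, 50, -5]
  [-34, 15, -26, -6, 30] -> [15, -6, 30] -> [-6, 30]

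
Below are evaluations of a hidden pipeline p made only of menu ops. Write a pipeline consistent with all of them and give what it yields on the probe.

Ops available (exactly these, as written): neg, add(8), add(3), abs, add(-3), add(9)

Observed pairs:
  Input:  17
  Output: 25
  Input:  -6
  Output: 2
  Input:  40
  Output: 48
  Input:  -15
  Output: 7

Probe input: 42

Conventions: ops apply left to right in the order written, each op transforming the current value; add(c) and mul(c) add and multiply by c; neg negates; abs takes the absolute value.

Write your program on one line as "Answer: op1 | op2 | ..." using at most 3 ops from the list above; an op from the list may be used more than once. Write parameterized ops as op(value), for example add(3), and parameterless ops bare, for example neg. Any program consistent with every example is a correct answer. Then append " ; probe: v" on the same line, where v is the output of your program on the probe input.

add(8) | abs ; probe: 50

Check, running the answer program on each example:
  17 -> 25 -> 25
  -6 -> 2 -> 2
  40 -> 48 -> 48
  -15 -> -7 -> 7
  probe: 42 -> 50 -> 50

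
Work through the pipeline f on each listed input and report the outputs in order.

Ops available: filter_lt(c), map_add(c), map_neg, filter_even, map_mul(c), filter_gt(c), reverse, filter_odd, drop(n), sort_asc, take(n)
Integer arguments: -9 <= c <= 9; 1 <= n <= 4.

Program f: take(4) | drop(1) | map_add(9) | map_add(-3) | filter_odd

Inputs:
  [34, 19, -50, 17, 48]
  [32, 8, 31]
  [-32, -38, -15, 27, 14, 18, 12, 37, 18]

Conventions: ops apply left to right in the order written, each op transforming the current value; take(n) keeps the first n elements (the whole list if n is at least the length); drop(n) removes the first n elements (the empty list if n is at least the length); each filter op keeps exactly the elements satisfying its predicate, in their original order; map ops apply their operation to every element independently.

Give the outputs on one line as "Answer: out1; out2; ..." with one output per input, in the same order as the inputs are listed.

[25, 23]; [37]; [-9, 33]

Execution, op by op:
  [34, 19, -50, 17, 48] -> [34, 19, -50, 17] -> [19, -50, 17] -> [28, -41, 26] -> [25, -44, 23] -> [25, 23]
  [32, 8, 31] -> [32, 8, 31] -> [8, 31] -> [17, 40] -> [14, 37] -> [37]
  [-32, -38, -15, 27, 14, 18, 12, 37, 18] -> [-32, -38, -15, 27] -> [-38, -15, 27] -> [-29, -6, 36] -> [-32, -9, 33] -> [-9, 33]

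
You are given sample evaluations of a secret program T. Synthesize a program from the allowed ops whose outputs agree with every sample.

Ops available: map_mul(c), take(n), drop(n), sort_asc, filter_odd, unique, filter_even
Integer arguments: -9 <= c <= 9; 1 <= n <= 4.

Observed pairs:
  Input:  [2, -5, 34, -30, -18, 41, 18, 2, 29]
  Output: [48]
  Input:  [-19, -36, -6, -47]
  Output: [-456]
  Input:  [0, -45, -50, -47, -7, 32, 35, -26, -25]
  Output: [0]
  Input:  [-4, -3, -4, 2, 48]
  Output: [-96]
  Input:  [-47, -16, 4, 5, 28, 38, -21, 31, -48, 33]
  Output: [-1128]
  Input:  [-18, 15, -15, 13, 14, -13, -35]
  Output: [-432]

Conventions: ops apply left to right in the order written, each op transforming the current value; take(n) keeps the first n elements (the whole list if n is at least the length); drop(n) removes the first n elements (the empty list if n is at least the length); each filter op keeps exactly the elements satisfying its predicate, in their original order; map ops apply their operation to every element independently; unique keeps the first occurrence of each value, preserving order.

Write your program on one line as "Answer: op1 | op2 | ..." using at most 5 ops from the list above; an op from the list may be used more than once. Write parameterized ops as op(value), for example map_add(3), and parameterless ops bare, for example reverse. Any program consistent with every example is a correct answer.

take(1) | map_mul(-2) | map_mul(4) | map_mul(-3)

Check, running the answer program on each example:
  [2, -5, 34, -30, -18, 41, 18, 2, 29] -> [2] -> [-4] -> [-16] -> [48]
  [-19, -36, -6, -47] -> [-19] -> [38] -> [152] -> [-456]
  [0, -45, -50, -47, -7, 32, 35, -26, -25] -> [0] -> [0] -> [0] -> [0]
  [-4, -3, -4, 2, 48] -> [-4] -> [8] -> [32] -> [-96]
  [-47, -16, 4, 5, 28, 38, -21, 31, -48, 33] -> [-47] -> [94] -> [376] -> [-1128]
  [-18, 15, -15, 13, 14, -13, -35] -> [-18] -> [36] -> [144] -> [-432]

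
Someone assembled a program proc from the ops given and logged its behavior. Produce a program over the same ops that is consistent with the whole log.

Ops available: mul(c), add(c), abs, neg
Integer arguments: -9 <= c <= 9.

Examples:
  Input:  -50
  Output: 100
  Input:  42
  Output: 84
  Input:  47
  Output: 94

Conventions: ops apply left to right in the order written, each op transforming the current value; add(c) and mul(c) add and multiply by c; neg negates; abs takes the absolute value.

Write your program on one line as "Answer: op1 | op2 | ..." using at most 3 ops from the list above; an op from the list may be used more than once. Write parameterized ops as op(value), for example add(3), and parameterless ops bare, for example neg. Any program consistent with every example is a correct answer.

mul(-2) | abs

Check, running the answer program on each example:
  -50 -> 100 -> 100
  42 -> -84 -> 84
  47 -> -94 -> 94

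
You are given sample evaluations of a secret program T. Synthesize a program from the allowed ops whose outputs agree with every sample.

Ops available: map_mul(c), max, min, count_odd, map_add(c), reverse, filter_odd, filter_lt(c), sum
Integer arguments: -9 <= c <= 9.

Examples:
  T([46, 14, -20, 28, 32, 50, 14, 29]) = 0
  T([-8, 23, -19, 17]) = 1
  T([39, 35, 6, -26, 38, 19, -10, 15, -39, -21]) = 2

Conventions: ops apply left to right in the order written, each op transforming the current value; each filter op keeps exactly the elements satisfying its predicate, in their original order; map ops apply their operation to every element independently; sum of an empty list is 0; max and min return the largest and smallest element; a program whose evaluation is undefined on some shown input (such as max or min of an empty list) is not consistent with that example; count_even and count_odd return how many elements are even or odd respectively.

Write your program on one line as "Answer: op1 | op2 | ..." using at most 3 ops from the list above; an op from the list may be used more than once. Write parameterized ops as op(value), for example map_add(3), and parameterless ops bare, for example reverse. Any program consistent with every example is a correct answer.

filter_lt(-6) | count_odd

Check, running the answer program on each example:
  [46, 14, -20, 28, 32, 50, 14, 29] -> [-20] -> 0
  [-8, 23, -19, 17] -> [-8, -19] -> 1
  [39, 35, 6, -26, 38, 19, -10, 15, -39, -21] -> [-26, -10, -39, -21] -> 2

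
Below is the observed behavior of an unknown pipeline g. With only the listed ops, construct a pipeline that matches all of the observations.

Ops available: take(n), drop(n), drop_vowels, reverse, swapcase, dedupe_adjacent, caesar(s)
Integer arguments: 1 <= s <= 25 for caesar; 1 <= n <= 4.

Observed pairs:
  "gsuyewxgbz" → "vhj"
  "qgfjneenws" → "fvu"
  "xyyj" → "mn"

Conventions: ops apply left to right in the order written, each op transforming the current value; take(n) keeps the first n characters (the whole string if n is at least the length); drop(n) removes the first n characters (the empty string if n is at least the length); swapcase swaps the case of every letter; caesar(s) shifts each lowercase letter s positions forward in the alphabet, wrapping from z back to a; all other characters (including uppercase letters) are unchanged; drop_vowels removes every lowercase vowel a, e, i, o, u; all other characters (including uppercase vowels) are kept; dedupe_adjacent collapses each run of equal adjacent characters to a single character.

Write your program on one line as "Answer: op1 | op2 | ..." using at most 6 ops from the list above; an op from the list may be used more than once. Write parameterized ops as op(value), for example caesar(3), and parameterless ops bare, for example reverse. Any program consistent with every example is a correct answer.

caesar(15) | reverse | drop(2) | reverse | take(3)

Check, running the answer program on each example:
  "gsuyewxgbz" -> "vhjntlmvqo" -> "oqvmltnjhv" -> "vmltnjhv" -> "vhjntlmv" -> "vhj"
  "qgfjneenws" -> "fvuycttclh" -> "hlcttcyuvf" -> "cttcyuvf" -> "fvuycttc" -> "fvu"
  "xyyj" -> "mnny" -> "ynnm" -> "nm" -> "mn" -> "mn"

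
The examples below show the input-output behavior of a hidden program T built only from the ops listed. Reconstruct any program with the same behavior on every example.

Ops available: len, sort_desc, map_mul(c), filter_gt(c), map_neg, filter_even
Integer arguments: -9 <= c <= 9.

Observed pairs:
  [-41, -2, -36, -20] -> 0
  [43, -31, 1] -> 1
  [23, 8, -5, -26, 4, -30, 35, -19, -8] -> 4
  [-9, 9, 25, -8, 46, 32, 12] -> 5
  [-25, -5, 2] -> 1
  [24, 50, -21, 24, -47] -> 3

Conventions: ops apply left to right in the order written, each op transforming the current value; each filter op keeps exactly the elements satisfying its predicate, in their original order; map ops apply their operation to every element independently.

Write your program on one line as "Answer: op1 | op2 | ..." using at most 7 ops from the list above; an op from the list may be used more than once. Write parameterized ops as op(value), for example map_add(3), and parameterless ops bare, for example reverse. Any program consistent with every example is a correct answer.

sort_desc | map_mul(-5) | sort_desc | map_mul(-1) | filter_gt(6) | len

Check, running the answer program on each example:
  [-41, -2, -36, -20] -> [-2, -20, -36, -41] -> [10, 100, 180, 205] -> [205, 180, 100, 10] -> [-205, -180, -100, -10] -> [] -> 0
  [43, -31, 1] -> [43, 1, -31] -> [-215, -5, 155] -> [155, -5, -215] -> [-155, 5, 215] -> [215] -> 1
  [23, 8, -5, -26, 4, -30, 35, -19, -8] -> [35, 23, 8, 4, -5, -8, -19, -26, -30] -> [-175, -115, -40, -20, 25, 40, 95, 130, 150] -> [150, 130, 95, 40, 25, -20, -40, -115, -175] -> [-150, -130, -95, -40, -25, 20, 40, 115, 175] -> [20, 40, 115, 175] -> 4
  [-9, 9, 25, -8, 46, 32, 12] -> [46, 32, 25, 12, 9, -8, -9] -> [-230, -160, -125, -60, -45, 40, 45] -> [45, 40, -45, -60, -125, -160, -230] -> [-45, -40, 45, 60, 125, 160, 230] -> [45, 60, 125, 160, 230] -> 5
  [-25, -5, 2] -> [2, -5, -25] -> [-10, 25, 125] -> [125, 25, -10] -> [-125, -25, 10] -> [10] -> 1
  [24, 50, -21, 24, -47] -> [50, 24, 24, -21, -47] -> [-250, -120, -120, 105, 235] -> [235, 105, -120, -120, -250] -> [-235, -105, 120, 120, 250] -> [120, 120, 250] -> 3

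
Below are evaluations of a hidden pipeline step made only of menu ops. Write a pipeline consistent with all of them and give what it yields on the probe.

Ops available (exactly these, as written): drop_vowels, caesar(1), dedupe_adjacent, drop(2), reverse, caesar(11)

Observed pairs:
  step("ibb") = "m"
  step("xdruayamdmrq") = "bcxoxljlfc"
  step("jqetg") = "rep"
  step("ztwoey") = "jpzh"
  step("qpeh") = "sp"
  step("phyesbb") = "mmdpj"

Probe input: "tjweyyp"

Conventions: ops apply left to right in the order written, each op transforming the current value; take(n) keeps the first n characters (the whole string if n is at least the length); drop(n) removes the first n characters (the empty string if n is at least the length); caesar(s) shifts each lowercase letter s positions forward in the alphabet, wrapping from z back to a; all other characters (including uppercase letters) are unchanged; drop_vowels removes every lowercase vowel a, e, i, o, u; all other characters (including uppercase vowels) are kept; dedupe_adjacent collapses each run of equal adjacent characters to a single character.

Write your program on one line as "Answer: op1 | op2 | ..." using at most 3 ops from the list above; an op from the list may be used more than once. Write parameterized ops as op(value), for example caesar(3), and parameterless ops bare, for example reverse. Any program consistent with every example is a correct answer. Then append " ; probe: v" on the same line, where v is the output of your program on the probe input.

caesar(11) | drop(2) | reverse ; probe: "ajjph"

Check, running the answer program on each example:
  "ibb" -> "tmm" -> "m" -> "m"
  "xdruayamdmrq" -> "iocfljlxoxcb" -> "cfljlxoxcb" -> "bcxoxljlfc"
  "jqetg" -> "ubper" -> "per" -> "rep"
  "ztwoey" -> "kehzpj" -> "hzpj" -> "jpzh"
  "qpeh" -> "baps" -> "ps" -> "sp"
  "phyesbb" -> "asjpdmm" -> "jpdmm" -> "mmdpj"
  probe: "tjweyyp" -> "euhpjja" -> "hpjja" -> "ajjph"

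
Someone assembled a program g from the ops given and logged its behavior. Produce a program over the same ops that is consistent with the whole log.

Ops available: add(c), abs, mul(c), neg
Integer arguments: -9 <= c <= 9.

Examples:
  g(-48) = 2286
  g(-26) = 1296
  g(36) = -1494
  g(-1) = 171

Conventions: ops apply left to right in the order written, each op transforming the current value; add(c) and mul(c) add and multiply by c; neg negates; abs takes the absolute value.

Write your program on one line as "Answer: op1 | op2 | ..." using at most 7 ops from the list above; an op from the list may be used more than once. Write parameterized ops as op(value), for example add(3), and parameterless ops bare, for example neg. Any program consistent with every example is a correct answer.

add(-2) | add(1) | mul(-1) | mul(-5) | add(-9) | mul(-9)

Check, running the answer program on each example:
  -48 -> -50 -> -49 -> 49 -> -245 -> -254 -> 2286
  -26 -> -28 -> -27 -> 27 -> -135 -> -144 -> 1296
  36 -> 34 -> 35 -> -35 -> 175 -> 166 -> -1494
  -1 -> -3 -> -2 -> 2 -> -10 -> -19 -> 171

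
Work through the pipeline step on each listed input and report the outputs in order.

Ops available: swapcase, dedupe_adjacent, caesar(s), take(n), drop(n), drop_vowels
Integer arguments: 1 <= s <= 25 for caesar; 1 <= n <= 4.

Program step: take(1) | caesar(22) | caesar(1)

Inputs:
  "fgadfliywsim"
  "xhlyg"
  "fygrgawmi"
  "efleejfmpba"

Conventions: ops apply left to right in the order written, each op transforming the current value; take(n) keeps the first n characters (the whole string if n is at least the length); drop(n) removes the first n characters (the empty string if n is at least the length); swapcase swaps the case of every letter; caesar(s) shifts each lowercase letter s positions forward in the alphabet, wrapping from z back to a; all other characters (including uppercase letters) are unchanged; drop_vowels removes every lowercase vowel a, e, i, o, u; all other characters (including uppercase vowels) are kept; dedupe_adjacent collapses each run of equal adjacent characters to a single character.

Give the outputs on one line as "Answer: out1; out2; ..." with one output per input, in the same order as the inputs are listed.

Execution, op by op:
  "fgadfliywsim" -> "f" -> "b" -> "c"
  "xhlyg" -> "x" -> "t" -> "u"
  "fygrgawmi" -> "f" -> "b" -> "c"
  "efleejfmpba" -> "e" -> "a" -> "b"

"c"; "u"; "c"; "b"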